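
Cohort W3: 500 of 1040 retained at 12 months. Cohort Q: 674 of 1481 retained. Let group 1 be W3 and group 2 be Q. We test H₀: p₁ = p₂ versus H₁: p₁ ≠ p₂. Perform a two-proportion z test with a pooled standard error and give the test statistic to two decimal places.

z = 1.27

p̂₁ = 500/1040 ≈ 0.4808, p̂₂ = 674/1481 ≈ 0.4551.
Pooled p̂ = (500+674)/(1040+1481) = 1174/2521 = 0.4657.
SE = √(0.248823 × 0.00163676) = 0.0202.
z = (0.4808 − 0.4551)/0.0202 = 0.0257/0.0202 = 1.27.
Two-sided p-value ≈ 2·Φ(−1.272) = 0.2033.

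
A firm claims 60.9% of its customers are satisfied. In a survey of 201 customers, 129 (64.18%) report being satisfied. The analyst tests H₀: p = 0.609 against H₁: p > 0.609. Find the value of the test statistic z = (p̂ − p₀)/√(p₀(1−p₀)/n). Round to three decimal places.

z = 0.953

p̂ = 129/201 ≈ 0.64179.
Under H₀, SE = √(0.609·0.391/201) = √(0.00118467) = 0.03442.
z = (0.64179 − 0.609)/0.03442 = 0.03279/0.03442 = 0.953.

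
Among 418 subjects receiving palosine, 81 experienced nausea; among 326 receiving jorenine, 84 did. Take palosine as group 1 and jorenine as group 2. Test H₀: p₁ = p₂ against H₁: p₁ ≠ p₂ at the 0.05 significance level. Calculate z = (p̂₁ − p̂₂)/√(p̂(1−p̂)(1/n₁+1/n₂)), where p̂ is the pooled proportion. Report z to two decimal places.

p̂₁ = 81/418 ≈ 0.1938, p̂₂ = 84/326 ≈ 0.2577.
Pooled p̂ = (81+84)/(418+326) = 165/744 = 0.2218.
SE = √(p̂(1−p̂)(1/n₁+1/n₂)) = √(0.2218·0.7782·0.00545983) = √(0.000942314) = 0.0307.
z = (0.1938 − 0.2577)/0.0307 = -0.0639/0.0307 = -2.08.
p-value = 2·P(Z > 2.081) ≈ 0.0374; since p < α = 0.05, reject H₀.

z = -2.08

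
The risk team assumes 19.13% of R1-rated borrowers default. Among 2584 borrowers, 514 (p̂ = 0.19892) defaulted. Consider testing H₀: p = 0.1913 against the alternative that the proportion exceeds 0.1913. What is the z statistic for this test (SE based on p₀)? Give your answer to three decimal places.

p̂ = 514/2584 ≈ 0.19892.
Standard error under H₀: √(0.1913×0.8087/2584) = 0.00774.
z = (0.19892 − 0.1913)/0.00774 = 0.00762/0.00774 = 0.984.
p-value = P(Z > 0.984) ≈ 0.1625.

z = 0.984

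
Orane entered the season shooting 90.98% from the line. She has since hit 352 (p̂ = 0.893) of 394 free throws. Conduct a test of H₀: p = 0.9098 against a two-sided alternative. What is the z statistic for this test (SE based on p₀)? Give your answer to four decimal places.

z = -1.1363

p̂ = 352/394 ≈ 0.893401.
Under H₀, SE = √(0.9098·0.0902/394) = √(0.000208284) = 0.014432.
z = (0.893401 − 0.9098)/0.014432 = -0.016399/0.014432 = -1.1363.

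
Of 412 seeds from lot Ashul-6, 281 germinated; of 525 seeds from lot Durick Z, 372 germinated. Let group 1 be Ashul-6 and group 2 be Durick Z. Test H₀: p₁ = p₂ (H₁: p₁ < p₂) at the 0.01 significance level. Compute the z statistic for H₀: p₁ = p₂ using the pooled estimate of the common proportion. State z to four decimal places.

p̂₁ = 281/412 ≈ 0.682039, p̂₂ = 372/525 ≈ 0.708571.
Pooled p̂ = (281+372)/(412+525) = 653/937 = 0.696905.
SE = √(p̂(1−p̂)(1/n₁+1/n₂)) = √(0.696905·0.303095·0.00433195) = √(0.00091503) = 0.030249.
z = (0.682039 − 0.708571)/0.030249 = -0.026532/0.030249 = -0.8771.
p-value = P(Z < -0.877) ≈ 0.1902; since p > α = 0.01, fail to reject H₀.

z = -0.8771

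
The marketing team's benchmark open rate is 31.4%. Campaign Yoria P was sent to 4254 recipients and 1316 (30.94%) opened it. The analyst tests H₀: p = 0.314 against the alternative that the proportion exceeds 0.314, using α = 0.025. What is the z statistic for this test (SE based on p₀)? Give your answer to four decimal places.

z = -0.6526

p̂ = 1316/4254 ≈ 0.309356.
Standard error under H₀: √(0.314×0.686/4254) = 0.007116.
z = (0.309356 − 0.314)/0.007116 = -0.004644/0.007116 = -0.6526.
p-value = P(Z > -0.653) ≈ 0.7430, so at α = 0.025 we fail to reject H₀.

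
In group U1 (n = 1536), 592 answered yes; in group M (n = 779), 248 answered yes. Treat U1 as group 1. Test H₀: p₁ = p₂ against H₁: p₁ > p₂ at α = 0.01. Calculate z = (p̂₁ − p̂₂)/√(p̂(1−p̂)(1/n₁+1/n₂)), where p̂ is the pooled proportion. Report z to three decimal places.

p̂₁ = 592/1536 ≈ 0.38542, p̂₂ = 248/779 ≈ 0.31836.
Pooled p̂ = (592+248)/(1536+779) = 840/2315 = 0.36285.
SE = √(p̂(1−p̂)(1/n₁+1/n₂)) = √(0.36285·0.63715·0.00193474) = √(0.000447293) = 0.02115.
z = (0.38542 − 0.31836)/0.02115 = 0.06706/0.02115 = 3.171.
p-value = P(Z > 3.171) ≈ 0.0008, so at α = 0.01 we reject H₀.

z = 3.171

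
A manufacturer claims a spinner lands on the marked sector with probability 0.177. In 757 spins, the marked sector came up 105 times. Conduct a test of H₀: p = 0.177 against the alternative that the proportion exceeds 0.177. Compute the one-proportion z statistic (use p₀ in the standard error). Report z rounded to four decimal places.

z = -2.7606

p̂ = 105/757 ≈ 0.138705.
Standard error under H₀: √(0.177×0.823/757) = 0.013872.
z = (0.138705 − 0.177)/0.013872 = -0.038295/0.013872 = -2.7606.
p-value = P(Z > -2.761) ≈ 0.9971.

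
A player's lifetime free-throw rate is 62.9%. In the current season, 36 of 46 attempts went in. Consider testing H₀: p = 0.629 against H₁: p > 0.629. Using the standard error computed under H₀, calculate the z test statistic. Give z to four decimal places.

z = 2.1567

p̂ = 36/46 = 0.782609.
SE = √(p₀(1−p₀)/n) = √(0.23336/46) = 0.071225.
z = (0.782609 − 0.629)/0.071225 = 0.153609/0.071225 = 2.1567.
p-value = P(Z > 2.157) ≈ 0.0155.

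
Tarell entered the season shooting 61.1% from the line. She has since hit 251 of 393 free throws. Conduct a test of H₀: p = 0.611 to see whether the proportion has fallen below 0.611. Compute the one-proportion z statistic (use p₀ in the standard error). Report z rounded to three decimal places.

p̂ = 251/393 ≈ 0.638677.
Standard error under H₀: √(0.611×0.389/393) = 0.024592.
z = (0.638677 − 0.611)/0.024592 = 0.027677/0.024592 = 1.125.
p-value = P(Z < 1.125) ≈ 0.8698.

z = 1.125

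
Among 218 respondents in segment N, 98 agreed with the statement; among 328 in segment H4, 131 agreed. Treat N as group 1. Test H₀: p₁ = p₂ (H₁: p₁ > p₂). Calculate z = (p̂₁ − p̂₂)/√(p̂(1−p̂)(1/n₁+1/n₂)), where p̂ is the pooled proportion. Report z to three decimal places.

p̂₁ = 98/218 ≈ 0.44954, p̂₂ = 131/328 ≈ 0.39939.
Pooled p̂ = (98+131)/(218+328) = 229/546 = 0.41941.
SE = √(p̂(1−p̂)(1/n₁+1/n₂)) = √(0.41941·0.58059·0.00763594) = √(0.0018594) = 0.04312.
z = (0.44954 − 0.39939)/0.04312 = 0.05015/0.04312 = 1.163.
p-value = P(Z > 1.163) ≈ 0.1224.

z = 1.163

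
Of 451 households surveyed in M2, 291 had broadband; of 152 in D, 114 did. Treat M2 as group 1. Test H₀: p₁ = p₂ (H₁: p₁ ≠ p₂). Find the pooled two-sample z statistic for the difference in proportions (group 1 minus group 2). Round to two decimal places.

p̂₁ = 291/451 ≈ 0.6452, p̂₂ = 114/152 ≈ 0.7500.
Pooled p̂ = (291+114)/(451+152) = 405/603 = 0.6716.
SE = √(0.220539 × 0.00879624) = 0.0440.
z = (0.6452 − 0.7500)/0.0440 = -0.1048/0.0440 = -2.38.
p-value = 2·P(Z > 2.379) ≈ 0.0174.

z = -2.38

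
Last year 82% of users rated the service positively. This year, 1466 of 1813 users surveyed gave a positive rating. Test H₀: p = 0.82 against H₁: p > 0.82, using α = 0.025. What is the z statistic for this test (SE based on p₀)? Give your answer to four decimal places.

p̂ = 1466/1813 ≈ 0.8086045.
Under H₀, SE = √(0.82·0.18/1813) = √(8.1412e-05) = 0.0090229.
z = (0.8086045 − 0.82)/0.0090229 = -0.0113955/0.0090229 = -1.2630.
p-value = P(Z > -1.263) ≈ 0.8967. With α = 0.025, fail to reject H₀.

z = -1.2630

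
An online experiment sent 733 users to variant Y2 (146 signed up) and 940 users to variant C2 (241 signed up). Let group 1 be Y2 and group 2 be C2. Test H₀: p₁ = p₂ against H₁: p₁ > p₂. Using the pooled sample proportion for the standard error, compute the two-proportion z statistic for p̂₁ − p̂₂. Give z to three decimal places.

z = -2.753

p̂₁ = 146/733 = 0.19918, p̂₂ = 241/940 = 0.25638.
Pooled p̂ = (146+241)/(733+940) = 387/1673 = 0.23132.
SE = √(0.177812 × 0.00242809) = 0.02078.
z = (0.19918 − 0.25638)/0.02078 = -0.05720/0.02078 = -2.753.
p-value = P(Z > -2.753) ≈ 0.9970.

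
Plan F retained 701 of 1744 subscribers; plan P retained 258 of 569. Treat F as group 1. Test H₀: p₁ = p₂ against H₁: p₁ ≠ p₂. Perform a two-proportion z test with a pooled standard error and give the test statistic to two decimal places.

p̂₁ = 701/1744 ≈ 0.4019, p̂₂ = 258/569 ≈ 0.4534.
Pooled p̂ = (701+258)/(1744+569) = 959/2313 = 0.4146.
SE = √(p̂(1−p̂)(1/n₁+1/n₂)) = √(0.4146·0.5854·0.00233086) = √(0.000565722) = 0.0238.
z = (0.4019 − 0.4534)/0.0238 = -0.0515/0.0238 = -2.16.

z = -2.16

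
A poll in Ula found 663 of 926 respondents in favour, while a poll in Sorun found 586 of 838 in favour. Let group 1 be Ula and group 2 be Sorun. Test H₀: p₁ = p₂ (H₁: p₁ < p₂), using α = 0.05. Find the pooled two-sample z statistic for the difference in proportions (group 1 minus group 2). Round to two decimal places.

z = 0.77

p̂₁ = 663/926 ≈ 0.7160, p̂₂ = 586/838 ≈ 0.6993.
Pooled p̂ = (663+586)/(926+838) = 1249/1764 = 0.7080.
SE = √(p̂(1−p̂)(1/n₁+1/n₂)) = √(0.7080·0.2920·0.00227323) = √(0.000469912) = 0.0217.
z = (0.7160 − 0.6993)/0.0217 = 0.0167/0.0217 = 0.77.
p-value = P(Z < 0.770) ≈ 0.7794, so at α = 0.05 we fail to reject H₀.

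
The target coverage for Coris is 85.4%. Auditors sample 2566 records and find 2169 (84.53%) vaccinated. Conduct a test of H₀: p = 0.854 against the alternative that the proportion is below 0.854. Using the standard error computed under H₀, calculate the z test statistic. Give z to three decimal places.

p̂ = 2169/2566 = 0.845284.
Standard error under H₀: √(0.854×0.146/2566) = 0.006971.
z = (0.845284 − 0.854)/0.006971 = -0.008716/0.006971 = -1.250.

z = -1.250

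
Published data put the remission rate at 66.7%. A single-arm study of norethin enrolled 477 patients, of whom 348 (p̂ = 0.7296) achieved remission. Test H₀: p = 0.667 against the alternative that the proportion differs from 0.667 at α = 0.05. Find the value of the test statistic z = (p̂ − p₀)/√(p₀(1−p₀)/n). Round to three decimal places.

z = 2.899

p̂ = 348/477 ≈ 0.72956.
SE = √(p₀(1−p₀)/n) = √(0.22211/477) = 0.02158.
z = (0.72956 − 0.667)/0.02158 = 0.06256/0.02158 = 2.899.
Two-sided p-value ≈ 2·Φ(−2.899) = 0.0037; since p < α = 0.05, reject H₀.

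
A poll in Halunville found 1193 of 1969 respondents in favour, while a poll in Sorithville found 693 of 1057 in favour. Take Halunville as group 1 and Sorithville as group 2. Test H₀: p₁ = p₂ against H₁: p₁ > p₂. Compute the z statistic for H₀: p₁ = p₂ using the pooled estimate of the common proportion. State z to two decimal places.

p̂₁ = 1193/1969 ≈ 0.6059, p̂₂ = 693/1057 ≈ 0.6556.
Pooled p̂ = (1193+693)/(1969+1057) = 1886/3026 = 0.6233.
SE = √(0.234806 × 0.00145395) = 0.0185.
z = (0.6059 − 0.6556)/0.0185 = -0.0497/0.0185 = -2.69.
p-value = P(Z > -2.692) ≈ 0.9964.

z = -2.69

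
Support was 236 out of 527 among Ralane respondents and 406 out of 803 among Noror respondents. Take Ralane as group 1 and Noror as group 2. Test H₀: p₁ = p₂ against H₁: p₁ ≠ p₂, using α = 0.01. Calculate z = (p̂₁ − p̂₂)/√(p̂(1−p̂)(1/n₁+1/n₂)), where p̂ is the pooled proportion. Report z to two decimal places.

p̂₁ = 236/527 = 0.4478, p̂₂ = 406/803 = 0.5056.
Pooled p̂ = (236+406)/(527+803) = 642/1330 = 0.4827.
SE = √(0.249701 × 0.00314286) = 0.0280.
z = (0.4478 − 0.5056)/0.0280 = -0.0578/0.0280 = -2.06.
p-value = 2·P(Z > 2.063) ≈ 0.0391; since p > α = 0.01, fail to reject H₀.

z = -2.06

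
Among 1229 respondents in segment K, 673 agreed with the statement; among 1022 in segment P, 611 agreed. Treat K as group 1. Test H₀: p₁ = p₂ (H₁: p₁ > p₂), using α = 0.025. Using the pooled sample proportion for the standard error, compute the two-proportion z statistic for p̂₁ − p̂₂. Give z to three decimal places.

p̂₁ = 673/1229 ≈ 0.547600, p̂₂ = 611/1022 ≈ 0.597847.
Pooled p̂ = (673+611)/(1229+1022) = 1284/2251 = 0.570413.
SE = √(0.245042 × 0.00179214) = 0.020956.
z = (0.547600 − 0.597847)/0.020956 = -0.050247/0.020956 = -2.398.
p-value = P(Z > -2.398) ≈ 0.9918, so at α = 0.025 we fail to reject H₀.

z = -2.398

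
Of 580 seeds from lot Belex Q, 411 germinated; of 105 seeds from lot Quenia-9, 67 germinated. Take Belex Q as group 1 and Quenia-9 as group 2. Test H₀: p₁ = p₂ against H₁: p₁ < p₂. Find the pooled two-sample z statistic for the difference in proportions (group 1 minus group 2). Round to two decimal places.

p̂₁ = 411/580 ≈ 0.7086, p̂₂ = 67/105 ≈ 0.6381.
Pooled p̂ = (411+67)/(580+105) = 478/685 = 0.6978.
SE = √(p̂(1−p̂)(1/n₁+1/n₂)) = √(0.6978·0.3022·0.0112479) = √(0.00237187) = 0.0487.
z = (0.7086 − 0.6381)/0.0487 = 0.0705/0.0487 = 1.45.
p-value = P(Z < 1.448) ≈ 0.9262.

z = 1.45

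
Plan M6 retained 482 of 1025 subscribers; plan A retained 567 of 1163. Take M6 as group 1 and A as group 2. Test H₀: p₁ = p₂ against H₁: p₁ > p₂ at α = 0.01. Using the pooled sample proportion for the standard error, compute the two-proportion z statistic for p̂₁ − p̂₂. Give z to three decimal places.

p̂₁ = 482/1025 ≈ 0.47024, p̂₂ = 567/1163 ≈ 0.48753.
Pooled p̂ = (482+567)/(1025+1163) = 1049/2188 = 0.47943.
SE = √(p̂(1−p̂)(1/n₁+1/n₂)) = √(0.47943·0.52057·0.00183545) = √(0.000458087) = 0.02140.
z = (0.47024 − 0.48753)/0.02140 = -0.01729/0.02140 = -0.808.
p-value = P(Z > -0.808) ≈ 0.7904; since p > α = 0.01, fail to reject H₀.

z = -0.808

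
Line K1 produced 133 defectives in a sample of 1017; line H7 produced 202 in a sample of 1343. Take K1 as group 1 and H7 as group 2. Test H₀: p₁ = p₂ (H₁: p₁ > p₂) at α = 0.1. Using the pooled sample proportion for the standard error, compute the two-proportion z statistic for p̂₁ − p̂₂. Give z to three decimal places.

p̂₁ = 133/1017 ≈ 0.13078, p̂₂ = 202/1343 ≈ 0.15041.
Pooled p̂ = (133+202)/(1017+1343) = 335/2360 = 0.14195.
SE = √(p̂(1−p̂)(1/n₁+1/n₂)) = √(0.14195·0.85805·0.00172789) = √(0.000210456) = 0.01451.
z = (0.13078 − 0.15041)/0.01451 = -0.01963/0.01451 = -1.353.
p-value = P(Z > -1.353) ≈ 0.9120, so at α = 0.1 we fail to reject H₀.

z = -1.353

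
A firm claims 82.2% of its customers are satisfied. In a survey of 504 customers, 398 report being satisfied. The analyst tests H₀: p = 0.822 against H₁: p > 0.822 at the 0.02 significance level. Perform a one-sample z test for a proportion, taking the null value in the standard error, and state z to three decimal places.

z = -1.897

p̂ = 398/504 ≈ 0.78968.
Standard error under H₀: √(0.822×0.178/504) = 0.01704.
z = (0.78968 − 0.822)/0.01704 = -0.03232/0.01704 = -1.897.
p-value = P(Z > -1.897) ≈ 0.9711; since p > α = 0.02, fail to reject H₀.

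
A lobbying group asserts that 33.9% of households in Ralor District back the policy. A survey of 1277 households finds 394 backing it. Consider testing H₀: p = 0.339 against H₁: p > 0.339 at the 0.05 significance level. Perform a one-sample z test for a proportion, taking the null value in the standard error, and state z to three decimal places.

z = -2.300

p̂ = 394/1277 ≈ 0.308536.
Under H₀, SE = √(0.339·0.661/1277) = √(0.000175473) = 0.013247.
z = (0.308536 − 0.339)/0.013247 = -0.030464/0.013247 = -2.300.
p-value = P(Z > -2.300) ≈ 0.9893; since p > α = 0.05, fail to reject H₀.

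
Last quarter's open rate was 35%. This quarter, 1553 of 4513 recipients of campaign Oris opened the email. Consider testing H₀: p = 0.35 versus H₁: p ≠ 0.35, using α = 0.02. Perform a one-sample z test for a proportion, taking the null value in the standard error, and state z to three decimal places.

z = -0.829

p̂ = 1553/4513 = 0.344117.
SE = √(p₀(1−p₀)/n) = √(0.2275/4513) = 0.007100.
z = (0.344117 − 0.35)/0.007100 = -0.005883/0.007100 = -0.829.
Two-sided p-value ≈ 2·Φ(−0.829) = 0.4073, so at α = 0.02 we fail to reject H₀.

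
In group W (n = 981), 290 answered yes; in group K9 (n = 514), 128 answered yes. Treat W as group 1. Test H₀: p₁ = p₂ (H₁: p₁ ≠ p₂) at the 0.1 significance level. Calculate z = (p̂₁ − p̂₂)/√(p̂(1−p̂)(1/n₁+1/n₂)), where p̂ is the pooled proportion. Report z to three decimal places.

z = 1.906

p̂₁ = 290/981 ≈ 0.29562, p̂₂ = 128/514 ≈ 0.24903.
Pooled p̂ = (290+128)/(981+514) = 418/1495 = 0.27960.
SE = √(p̂(1−p̂)(1/n₁+1/n₂)) = √(0.27960·0.72040·0.00296489) = √(0.000597198) = 0.02444.
z = (0.29562 − 0.24903)/0.02444 = 0.04659/0.02444 = 1.906.
Two-sided p-value ≈ 2·Φ(−1.906) = 0.0566. With α = 0.1, reject H₀.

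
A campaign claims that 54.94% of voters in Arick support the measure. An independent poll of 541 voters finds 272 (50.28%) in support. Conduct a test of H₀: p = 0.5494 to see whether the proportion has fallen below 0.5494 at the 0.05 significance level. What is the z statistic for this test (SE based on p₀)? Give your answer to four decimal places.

z = -2.1797

p̂ = 272/541 = 0.5027726.
Under H₀, SE = √(0.5494·0.4506/541) = √(0.000457596) = 0.0213915.
z = (0.5027726 − 0.5494)/0.0213915 = -0.0466274/0.0213915 = -2.1797.
p-value = P(Z < -2.180) ≈ 0.0146; since p < α = 0.05, reject H₀.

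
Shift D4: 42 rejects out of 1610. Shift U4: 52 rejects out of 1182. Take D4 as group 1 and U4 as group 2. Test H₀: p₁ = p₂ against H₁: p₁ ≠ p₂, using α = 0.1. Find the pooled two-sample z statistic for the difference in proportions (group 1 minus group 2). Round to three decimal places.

p̂₁ = 42/1610 ≈ 0.026087, p̂₂ = 52/1182 ≈ 0.043993.
Pooled p̂ = (42+52)/(1610+1182) = 94/2792 = 0.033668.
SE = √(0.0325341 × 0.00146714) = 0.006909.
z = (0.026087 − 0.043993)/0.006909 = -0.017906/0.006909 = -2.592.
p-value = 2·P(Z > 2.592) ≈ 0.0095; since p < α = 0.1, reject H₀.

z = -2.592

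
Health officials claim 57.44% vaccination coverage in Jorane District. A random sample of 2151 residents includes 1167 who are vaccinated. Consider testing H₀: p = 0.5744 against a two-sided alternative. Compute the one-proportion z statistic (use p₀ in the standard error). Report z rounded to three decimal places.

p̂ = 1167/2151 ≈ 0.54254.
Standard error under H₀: √(0.5744×0.4256/2151) = 0.01066.
z = (0.54254 − 0.5744)/0.01066 = -0.03186/0.01066 = -2.989.
p-value = 2·P(Z > 2.989) ≈ 0.0028.

z = -2.989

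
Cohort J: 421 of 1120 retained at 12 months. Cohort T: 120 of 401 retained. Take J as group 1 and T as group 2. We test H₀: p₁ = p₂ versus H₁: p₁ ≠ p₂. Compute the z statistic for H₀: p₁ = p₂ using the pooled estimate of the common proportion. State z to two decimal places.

z = 2.75

p̂₁ = 421/1120 ≈ 0.3759, p̂₂ = 120/401 ≈ 0.2993.
Pooled p̂ = (421+120)/(1120+401) = 541/1521 = 0.3557.
SE = √(0.229174 × 0.00338662) = 0.0279.
z = (0.3759 − 0.2993)/0.0279 = 0.0766/0.0279 = 2.75.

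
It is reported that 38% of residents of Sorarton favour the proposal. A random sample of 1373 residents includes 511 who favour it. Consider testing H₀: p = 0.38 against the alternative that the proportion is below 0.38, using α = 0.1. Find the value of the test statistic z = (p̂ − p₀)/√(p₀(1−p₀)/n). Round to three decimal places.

z = -0.597

p̂ = 511/1373 ≈ 0.37218.
SE = √(p₀(1−p₀)/n) = √(0.2356/1373) = 0.01310.
z = (0.37218 − 0.38)/0.01310 = -0.00782/0.01310 = -0.597.
p-value = P(Z < -0.597) ≈ 0.2752; since p > α = 0.1, fail to reject H₀.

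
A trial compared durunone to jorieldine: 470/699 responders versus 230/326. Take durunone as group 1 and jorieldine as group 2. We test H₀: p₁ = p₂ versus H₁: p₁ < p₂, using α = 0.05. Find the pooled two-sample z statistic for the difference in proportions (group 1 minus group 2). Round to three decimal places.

z = -1.062

p̂₁ = 470/699 = 0.67239, p̂₂ = 230/326 = 0.70552.
Pooled p̂ = (470+230)/(699+326) = 700/1025 = 0.68293.
SE = √(0.216538 × 0.0044981) = 0.03121.
z = (0.67239 − 0.70552)/0.03121 = -0.03313/0.03121 = -1.062.
p-value = P(Z < -1.062) ≈ 0.1442, so at α = 0.05 we fail to reject H₀.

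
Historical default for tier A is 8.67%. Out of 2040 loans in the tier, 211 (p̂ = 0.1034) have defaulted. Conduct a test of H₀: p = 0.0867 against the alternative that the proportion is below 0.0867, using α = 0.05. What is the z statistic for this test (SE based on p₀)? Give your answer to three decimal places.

p̂ = 211/2040 ≈ 0.103431.
SE = √(p₀(1−p₀)/n) = √(0.079183/2040) = 0.006230.
z = (0.103431 − 0.0867)/0.006230 = 0.016731/0.006230 = 2.686.
p-value = P(Z < 2.686) ≈ 0.9964; since p > α = 0.05, fail to reject H₀.

z = 2.686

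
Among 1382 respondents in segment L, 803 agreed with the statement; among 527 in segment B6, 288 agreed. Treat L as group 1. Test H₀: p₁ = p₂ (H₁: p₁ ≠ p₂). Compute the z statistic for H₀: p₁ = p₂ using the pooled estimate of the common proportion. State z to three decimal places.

p̂₁ = 803/1382 ≈ 0.581042, p̂₂ = 288/527 ≈ 0.546490.
Pooled p̂ = (803+288)/(1382+527) = 1091/1909 = 0.571503.
SE = √(p̂(1−p̂)(1/n₁+1/n₂)) = √(0.571503·0.428497·0.00262112) = √(0.000641879) = 0.025335.
z = (0.581042 − 0.546490)/0.025335 = 0.034552/0.025335 = 1.364.
Two-sided p-value ≈ 2·Φ(−1.364) = 0.1726.

z = 1.364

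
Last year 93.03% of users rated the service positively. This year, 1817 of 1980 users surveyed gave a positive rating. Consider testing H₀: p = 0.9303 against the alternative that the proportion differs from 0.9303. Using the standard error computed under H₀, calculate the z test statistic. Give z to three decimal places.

p̂ = 1817/1980 = 0.91768.
Under H₀, SE = √(0.9303·0.0697/1980) = √(3.27484e-05) = 0.00572.
z = (0.91768 − 0.9303)/0.00572 = -0.01262/0.00572 = -2.206.
p-value = 2·P(Z > 2.206) ≈ 0.0274.

z = -2.206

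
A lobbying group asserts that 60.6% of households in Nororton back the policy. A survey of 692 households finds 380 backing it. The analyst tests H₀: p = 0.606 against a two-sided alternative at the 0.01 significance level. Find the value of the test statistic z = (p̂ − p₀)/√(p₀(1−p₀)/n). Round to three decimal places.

p̂ = 380/692 = 0.54913.
Under H₀, SE = √(0.606·0.394/692) = √(0.000345035) = 0.01858.
z = (0.54913 − 0.606)/0.01858 = -0.05687/0.01858 = -3.061.
Two-sided p-value ≈ 2·Φ(−3.061) = 0.0022, so at α = 0.01 we reject H₀.

z = -3.061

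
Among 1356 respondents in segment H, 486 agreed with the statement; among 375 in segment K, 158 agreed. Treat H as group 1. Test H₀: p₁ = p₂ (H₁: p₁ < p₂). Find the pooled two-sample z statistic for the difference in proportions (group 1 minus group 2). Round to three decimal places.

p̂₁ = 486/1356 ≈ 0.35841, p̂₂ = 158/375 ≈ 0.42133.
Pooled p̂ = (486+158)/(1356+375) = 644/1731 = 0.37204.
SE = √(p̂(1−p̂)(1/n₁+1/n₂)) = √(0.37204·0.62796·0.00340413) = √(0.000795293) = 0.02820.
z = (0.35841 − 0.42133)/0.02820 = -0.06292/0.02820 = -2.231.
p-value = P(Z < -2.231) ≈ 0.0128.

z = -2.231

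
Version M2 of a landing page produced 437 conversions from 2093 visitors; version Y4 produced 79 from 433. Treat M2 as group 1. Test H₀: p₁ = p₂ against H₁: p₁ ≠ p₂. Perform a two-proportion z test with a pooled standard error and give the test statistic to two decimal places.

p̂₁ = 437/2093 ≈ 0.2088, p̂₂ = 79/433 ≈ 0.1824.
Pooled p̂ = (437+79)/(2093+433) = 516/2526 = 0.2043.
SE = √(0.162547 × 0.00278725) = 0.0213.
z = (0.2088 − 0.1824)/0.0213 = 0.0264/0.0213 = 1.24.
Two-sided p-value ≈ 2·Φ(−1.238) = 0.2159.

z = 1.24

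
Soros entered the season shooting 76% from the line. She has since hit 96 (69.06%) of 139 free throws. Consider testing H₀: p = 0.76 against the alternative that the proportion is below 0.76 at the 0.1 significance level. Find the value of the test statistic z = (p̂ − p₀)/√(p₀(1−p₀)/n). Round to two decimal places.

z = -1.91

p̂ = 96/139 = 0.69065.
Standard error under H₀: √(0.76×0.24/139) = 0.03622.
z = (0.69065 − 0.76)/0.03622 = -0.06935/0.03622 = -1.91.
p-value = P(Z < -1.915) ≈ 0.0278, so at α = 0.1 we reject H₀.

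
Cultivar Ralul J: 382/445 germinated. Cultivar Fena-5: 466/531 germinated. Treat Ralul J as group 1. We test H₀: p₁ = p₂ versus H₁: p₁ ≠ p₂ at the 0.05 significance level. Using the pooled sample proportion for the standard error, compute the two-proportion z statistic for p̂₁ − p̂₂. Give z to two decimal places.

z = -0.88

p̂₁ = 382/445 = 0.8584, p̂₂ = 466/531 = 0.8776.
Pooled p̂ = (382+466)/(445+531) = 848/976 = 0.8689.
SE = √(0.113948 × 0.00413043) = 0.0217.
z = (0.8584 − 0.8776)/0.0217 = -0.0192/0.0217 = -0.88.
Two-sided p-value ≈ 2·Φ(−0.883) = 0.3771. With α = 0.05, fail to reject H₀.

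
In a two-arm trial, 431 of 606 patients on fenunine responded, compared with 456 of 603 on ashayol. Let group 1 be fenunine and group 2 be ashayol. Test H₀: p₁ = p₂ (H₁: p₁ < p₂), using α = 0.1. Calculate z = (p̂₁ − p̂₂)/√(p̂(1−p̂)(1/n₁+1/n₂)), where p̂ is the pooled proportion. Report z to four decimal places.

p̂₁ = 431/606 = 0.7112211, p̂₂ = 456/603 = 0.7562189.
Pooled p̂ = (431+456)/(606+603) = 887/1209 = 0.7336642.
SE = √(0.195401 × 0.00330854) = 0.0254262.
z = (0.7112211 − 0.7562189)/0.0254262 = -0.0449978/0.0254262 = -1.7697.
p-value = P(Z < -1.770) ≈ 0.0384. With α = 0.1, reject H₀.

z = -1.7697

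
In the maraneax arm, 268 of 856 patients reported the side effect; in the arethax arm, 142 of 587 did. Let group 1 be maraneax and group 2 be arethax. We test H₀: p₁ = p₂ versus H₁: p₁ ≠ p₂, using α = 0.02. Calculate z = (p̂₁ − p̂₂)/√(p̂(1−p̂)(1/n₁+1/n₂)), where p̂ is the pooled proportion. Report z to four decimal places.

p̂₁ = 268/856 ≈ 0.3130841, p̂₂ = 142/587 ≈ 0.2419080.
Pooled p̂ = (268+142)/(856+587) = 410/1443 = 0.2841303.
SE = √(0.2034 × 0.0028718) = 0.0241687.
z = (0.3130841 − 0.2419080)/0.0241687 = 0.0711761/0.0241687 = 2.9450.
p-value = 2·P(Z > 2.945) ≈ 0.0032, so at α = 0.02 we reject H₀.

z = 2.9450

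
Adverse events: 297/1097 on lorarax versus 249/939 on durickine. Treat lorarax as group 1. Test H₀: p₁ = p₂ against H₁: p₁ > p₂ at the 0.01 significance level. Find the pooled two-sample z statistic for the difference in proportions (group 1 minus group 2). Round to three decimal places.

p̂₁ = 297/1097 = 0.27074, p̂₂ = 249/939 = 0.26518.
Pooled p̂ = (297+249)/(1097+939) = 546/2036 = 0.26817.
SE = √(0.196256 × 0.00197654) = 0.01970.
z = (0.27074 − 0.26518)/0.01970 = 0.00556/0.01970 = 0.282.
p-value = P(Z > 0.282) ≈ 0.3888. With α = 0.01, fail to reject H₀.

z = 0.282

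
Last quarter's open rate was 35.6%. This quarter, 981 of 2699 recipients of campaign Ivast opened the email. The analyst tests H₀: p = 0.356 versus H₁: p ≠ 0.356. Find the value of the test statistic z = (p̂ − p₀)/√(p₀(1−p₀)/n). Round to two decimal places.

z = 0.81

p̂ = 981/2699 = 0.36347.
SE = √(p₀(1−p₀)/n) = √(0.22926/2699) = 0.00922.
z = (0.36347 − 0.356)/0.00922 = 0.00747/0.00922 = 0.81.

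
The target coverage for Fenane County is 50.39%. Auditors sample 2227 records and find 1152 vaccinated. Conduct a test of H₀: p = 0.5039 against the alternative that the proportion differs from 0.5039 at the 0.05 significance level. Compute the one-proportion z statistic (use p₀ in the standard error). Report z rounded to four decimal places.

z = 1.2636

p̂ = 1152/2227 ≈ 0.517288.
Under H₀, SE = √(0.5039·0.4961/2227) = √(0.000112252) = 0.010595.
z = (0.517288 − 0.5039)/0.010595 = 0.013388/0.010595 = 1.2636.
Two-sided p-value ≈ 2·Φ(−1.264) = 0.2064; since p > α = 0.05, fail to reject H₀.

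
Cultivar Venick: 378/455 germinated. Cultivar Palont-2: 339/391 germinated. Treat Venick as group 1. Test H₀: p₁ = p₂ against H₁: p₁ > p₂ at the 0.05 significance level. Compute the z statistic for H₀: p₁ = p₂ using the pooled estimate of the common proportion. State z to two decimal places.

z = -1.46

p̂₁ = 378/455 ≈ 0.8308, p̂₂ = 339/391 ≈ 0.8670.
Pooled p̂ = (378+339)/(455+391) = 717/846 = 0.8475.
SE = √(0.129231 × 0.00475535) = 0.0248.
z = (0.8308 − 0.8670)/0.0248 = -0.0362/0.0248 = -1.46.
p-value = P(Z > -1.462) ≈ 0.9281, so at α = 0.05 we fail to reject H₀.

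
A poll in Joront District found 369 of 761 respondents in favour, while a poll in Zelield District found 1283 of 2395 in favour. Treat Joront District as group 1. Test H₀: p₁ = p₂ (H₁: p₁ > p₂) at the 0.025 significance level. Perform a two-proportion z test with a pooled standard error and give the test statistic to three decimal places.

p̂₁ = 369/761 = 0.48489, p̂₂ = 1283/2395 = 0.53570.
Pooled p̂ = (369+1283)/(761+2395) = 1652/3156 = 0.52345.
SE = √(p̂(1−p̂)(1/n₁+1/n₂)) = √(0.52345·0.47655·0.0017316) = √(0.000431947) = 0.02078.
z = (0.48489 − 0.53570)/0.02078 = -0.05081/0.02078 = -2.445.
p-value = P(Z > -2.445) ≈ 0.9928, so at α = 0.025 we fail to reject H₀.

z = -2.445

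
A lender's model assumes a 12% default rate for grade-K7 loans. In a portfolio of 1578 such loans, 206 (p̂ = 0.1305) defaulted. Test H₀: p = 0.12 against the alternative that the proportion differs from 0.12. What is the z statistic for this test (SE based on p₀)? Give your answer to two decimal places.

z = 1.29

p̂ = 206/1578 ≈ 0.13054.
Standard error under H₀: √(0.12×0.88/1578) = 0.00818.
z = (0.13054 − 0.12)/0.00818 = 0.01054/0.00818 = 1.29.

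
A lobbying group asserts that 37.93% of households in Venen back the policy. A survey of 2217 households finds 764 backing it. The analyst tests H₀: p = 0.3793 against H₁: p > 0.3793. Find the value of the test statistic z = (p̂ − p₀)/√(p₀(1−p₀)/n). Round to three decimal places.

z = -3.366

p̂ = 764/2217 = 0.344610.
Standard error under H₀: √(0.3793×0.6207/2217) = 0.010305.
z = (0.344610 − 0.3793)/0.010305 = -0.034690/0.010305 = -3.366.
p-value = P(Z > -3.366) ≈ 0.9996.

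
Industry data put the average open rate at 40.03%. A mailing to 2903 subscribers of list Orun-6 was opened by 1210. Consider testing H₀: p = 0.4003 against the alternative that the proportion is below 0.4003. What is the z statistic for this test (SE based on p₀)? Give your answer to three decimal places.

z = 1.816

p̂ = 1210/2903 ≈ 0.41681.
SE = √(p₀(1−p₀)/n) = √(0.24006/2903) = 0.00909.
z = (0.41681 − 0.4003)/0.00909 = 0.01651/0.00909 = 1.816.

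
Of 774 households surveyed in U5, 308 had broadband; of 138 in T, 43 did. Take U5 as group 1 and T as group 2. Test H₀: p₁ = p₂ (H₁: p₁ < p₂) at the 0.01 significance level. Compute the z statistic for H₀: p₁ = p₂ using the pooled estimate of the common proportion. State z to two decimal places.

z = 1.92

p̂₁ = 308/774 ≈ 0.3979, p̂₂ = 43/138 ≈ 0.3116.
Pooled p̂ = (308+43)/(774+138) = 351/912 = 0.3849.
SE = √(p̂(1−p̂)(1/n₁+1/n₂)) = √(0.3849·0.6151·0.00853837) = √(0.00202141) = 0.0450.
z = (0.3979 − 0.3116)/0.0450 = 0.0863/0.0450 = 1.92.
p-value = P(Z < 1.920) ≈ 0.9726, so at α = 0.01 we fail to reject H₀.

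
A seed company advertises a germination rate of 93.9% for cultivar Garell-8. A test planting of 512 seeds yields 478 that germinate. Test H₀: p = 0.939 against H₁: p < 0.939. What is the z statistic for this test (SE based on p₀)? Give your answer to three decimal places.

z = -0.511

p̂ = 478/512 = 0.93359.
Standard error under H₀: √(0.939×0.061/512) = 0.01058.
z = (0.93359 − 0.939)/0.01058 = -0.00541/0.01058 = -0.511.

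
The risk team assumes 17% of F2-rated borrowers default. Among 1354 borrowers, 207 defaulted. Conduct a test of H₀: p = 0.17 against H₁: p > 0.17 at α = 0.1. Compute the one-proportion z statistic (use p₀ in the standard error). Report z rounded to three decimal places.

p̂ = 207/1354 ≈ 0.15288.
SE = √(p₀(1−p₀)/n) = √(0.1411/1354) = 0.01021.
z = (0.15288 − 0.17)/0.01021 = -0.01712/0.01021 = -1.677.
p-value = P(Z > -1.677) ≈ 0.9532, so at α = 0.1 we fail to reject H₀.

z = -1.677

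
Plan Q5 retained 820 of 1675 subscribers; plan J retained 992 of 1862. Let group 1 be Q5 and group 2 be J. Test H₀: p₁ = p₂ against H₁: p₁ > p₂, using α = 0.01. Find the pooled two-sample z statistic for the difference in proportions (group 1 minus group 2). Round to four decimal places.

p̂₁ = 820/1675 ≈ 0.489552, p̂₂ = 992/1862 ≈ 0.532760.
Pooled p̂ = (820+992)/(1675+1862) = 1812/3537 = 0.512299.
SE = √(p̂(1−p̂)(1/n₁+1/n₂)) = √(0.512299·0.487701·0.00113407) = √(0.000283346) = 0.016833.
z = (0.489552 − 0.532760)/0.016833 = -0.043208/0.016833 = -2.5669.
p-value = P(Z > -2.567) ≈ 0.9949, so at α = 0.01 we fail to reject H₀.

z = -2.5669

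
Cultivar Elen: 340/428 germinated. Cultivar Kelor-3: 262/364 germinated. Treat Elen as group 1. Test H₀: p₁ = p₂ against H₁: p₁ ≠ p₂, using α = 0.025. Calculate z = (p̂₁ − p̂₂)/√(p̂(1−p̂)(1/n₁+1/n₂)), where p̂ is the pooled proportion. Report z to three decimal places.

z = 2.451

p̂₁ = 340/428 ≈ 0.794393, p̂₂ = 262/364 ≈ 0.719780.
Pooled p̂ = (340+262)/(428+364) = 602/792 = 0.760101.
SE = √(0.182347 × 0.0050837) = 0.030447.
z = (0.794393 − 0.719780)/0.030447 = 0.074613/0.030447 = 2.451.
Two-sided p-value ≈ 2·Φ(−2.451) = 0.0143. With α = 0.025, reject H₀.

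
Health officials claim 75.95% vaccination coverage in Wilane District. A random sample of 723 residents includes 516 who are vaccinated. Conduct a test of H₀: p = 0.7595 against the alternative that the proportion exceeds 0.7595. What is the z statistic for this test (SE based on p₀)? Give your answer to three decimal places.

p̂ = 516/723 ≈ 0.713693.
SE = √(p₀(1−p₀)/n) = √(0.18266/723) = 0.015895.
z = (0.713693 − 0.7595)/0.015895 = -0.045807/0.015895 = -2.882.

z = -2.882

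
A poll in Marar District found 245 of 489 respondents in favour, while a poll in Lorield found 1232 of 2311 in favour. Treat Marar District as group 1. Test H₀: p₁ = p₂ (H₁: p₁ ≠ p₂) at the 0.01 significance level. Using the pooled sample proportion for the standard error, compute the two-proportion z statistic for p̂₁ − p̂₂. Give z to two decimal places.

z = -1.29

p̂₁ = 245/489 ≈ 0.5010, p̂₂ = 1232/2311 ≈ 0.5331.
Pooled p̂ = (245+1232)/(489+2311) = 1477/2800 = 0.5275.
SE = √(0.249244 × 0.0024777) = 0.0249.
z = (0.5010 − 0.5331)/0.0249 = -0.0321/0.0249 = -1.29.
p-value = 2·P(Z > 1.291) ≈ 0.1967; since p > α = 0.01, fail to reject H₀.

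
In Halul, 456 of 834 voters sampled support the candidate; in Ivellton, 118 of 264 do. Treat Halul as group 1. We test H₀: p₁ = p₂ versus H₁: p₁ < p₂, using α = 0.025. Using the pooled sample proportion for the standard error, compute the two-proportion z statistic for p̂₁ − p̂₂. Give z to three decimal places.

p̂₁ = 456/834 ≈ 0.54676, p̂₂ = 118/264 ≈ 0.44697.
Pooled p̂ = (456+118)/(834+264) = 574/1098 = 0.52277.
SE = √(p̂(1−p̂)(1/n₁+1/n₂)) = √(0.52277·0.47723·0.00498692) = √(0.00124414) = 0.03527.
z = (0.54676 − 0.44697)/0.03527 = 0.09979/0.03527 = 2.829.
p-value = P(Z < 2.829) ≈ 0.9977; since p > α = 0.025, fail to reject H₀.

z = 2.829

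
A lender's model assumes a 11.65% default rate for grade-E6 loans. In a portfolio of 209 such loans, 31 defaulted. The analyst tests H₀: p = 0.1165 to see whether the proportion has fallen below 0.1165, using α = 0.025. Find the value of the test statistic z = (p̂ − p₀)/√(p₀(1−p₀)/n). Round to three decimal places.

p̂ = 31/209 = 0.14833.
Standard error under H₀: √(0.1165×0.8835/209) = 0.02219.
z = (0.14833 − 0.1165)/0.02219 = 0.03183/0.02219 = 1.434.
p-value = P(Z < 1.434) ≈ 0.9242; since p > α = 0.025, fail to reject H₀.

z = 1.434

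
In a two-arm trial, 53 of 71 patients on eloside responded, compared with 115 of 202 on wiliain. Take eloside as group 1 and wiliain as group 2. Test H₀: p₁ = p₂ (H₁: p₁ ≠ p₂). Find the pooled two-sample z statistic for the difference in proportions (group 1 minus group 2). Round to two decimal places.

p̂₁ = 53/71 = 0.7465, p̂₂ = 115/202 = 0.5693.
Pooled p̂ = (53+115)/(71+202) = 168/273 = 0.6154.
SE = √(p̂(1−p̂)(1/n₁+1/n₂)) = √(0.6154·0.3846·0.019035) = √(0.00450533) = 0.0671.
z = (0.7465 − 0.5693)/0.0671 = 0.1772/0.0671 = 2.64.

z = 2.64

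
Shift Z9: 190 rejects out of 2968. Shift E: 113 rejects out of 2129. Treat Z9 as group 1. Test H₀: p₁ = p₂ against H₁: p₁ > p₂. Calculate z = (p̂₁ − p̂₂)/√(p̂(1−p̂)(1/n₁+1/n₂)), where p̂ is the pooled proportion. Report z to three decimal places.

p̂₁ = 190/2968 = 0.064016, p̂₂ = 113/2129 = 0.053077.
Pooled p̂ = (190+113)/(2968+2129) = 303/5097 = 0.059447.
SE = √(p̂(1−p̂)(1/n₁+1/n₂)) = √(0.059447·0.940553·0.000806631) = √(4.5101e-05) = 0.006716.
z = (0.064016 − 0.053077)/0.006716 = 0.010939/0.006716 = 1.629.
p-value = P(Z > 1.629) ≈ 0.0517.

z = 1.629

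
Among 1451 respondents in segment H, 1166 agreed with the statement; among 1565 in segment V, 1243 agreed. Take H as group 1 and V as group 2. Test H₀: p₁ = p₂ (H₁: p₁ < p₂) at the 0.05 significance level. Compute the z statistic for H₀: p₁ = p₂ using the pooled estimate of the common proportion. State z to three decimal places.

z = 0.639

p̂₁ = 1166/1451 ≈ 0.80358, p̂₂ = 1243/1565 ≈ 0.79425.
Pooled p̂ = (1166+1243)/(1451+1565) = 2409/3016 = 0.79874.
SE = √(p̂(1−p̂)(1/n₁+1/n₂)) = √(0.79874·0.20126·0.00132816) = √(0.000213507) = 0.01461.
z = (0.80358 − 0.79425)/0.01461 = 0.00933/0.01461 = 0.639.
p-value = P(Z < 0.639) ≈ 0.7385; since p > α = 0.05, fail to reject H₀.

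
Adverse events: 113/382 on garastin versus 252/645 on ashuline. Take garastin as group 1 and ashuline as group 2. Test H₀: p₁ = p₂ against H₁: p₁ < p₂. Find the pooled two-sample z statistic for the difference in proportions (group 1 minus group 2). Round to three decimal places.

z = -3.071

p̂₁ = 113/382 = 0.29581, p̂₂ = 252/645 = 0.39070.
Pooled p̂ = (113+252)/(382+645) = 365/1027 = 0.35540.
SE = √(0.229092 × 0.00416819) = 0.03090.
z = (0.29581 − 0.39070)/0.03090 = -0.09489/0.03090 = -3.071.
p-value = P(Z < -3.071) ≈ 0.0011.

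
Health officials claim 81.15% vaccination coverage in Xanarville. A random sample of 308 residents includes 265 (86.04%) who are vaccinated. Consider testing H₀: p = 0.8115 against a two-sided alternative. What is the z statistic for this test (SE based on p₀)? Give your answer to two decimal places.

p̂ = 265/308 ≈ 0.8604.
SE = √(p₀(1−p₀)/n) = √(0.15297/308) = 0.0223.
z = (0.8604 − 0.8115)/0.0223 = 0.0489/0.0223 = 2.19.
p-value = 2·P(Z > 2.194) ≈ 0.0283.

z = 2.19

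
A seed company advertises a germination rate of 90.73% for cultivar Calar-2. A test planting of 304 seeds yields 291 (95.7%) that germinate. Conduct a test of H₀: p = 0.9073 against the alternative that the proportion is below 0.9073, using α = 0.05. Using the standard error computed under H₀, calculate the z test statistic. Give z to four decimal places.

z = 3.0022

p̂ = 291/304 ≈ 0.9572368.
Standard error under H₀: √(0.9073×0.0927/304) = 0.0166333.
z = (0.9572368 − 0.9073)/0.0166333 = 0.0499368/0.0166333 = 3.0022.
p-value = P(Z < 3.002) ≈ 0.9987, so at α = 0.05 we fail to reject H₀.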